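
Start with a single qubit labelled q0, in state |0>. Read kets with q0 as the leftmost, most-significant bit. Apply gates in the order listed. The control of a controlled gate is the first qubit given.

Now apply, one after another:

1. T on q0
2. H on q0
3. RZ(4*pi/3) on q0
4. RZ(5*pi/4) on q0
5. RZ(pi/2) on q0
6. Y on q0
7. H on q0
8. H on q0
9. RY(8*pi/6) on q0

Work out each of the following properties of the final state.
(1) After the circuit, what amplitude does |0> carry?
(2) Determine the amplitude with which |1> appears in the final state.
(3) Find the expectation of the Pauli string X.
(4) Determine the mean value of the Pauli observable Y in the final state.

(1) |0> carries amplitude (sqrt(2) - sqrt(6)*exp(11*I*pi/12))*exp(I*pi/24)/4 in the final state.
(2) The amplitude on |1> is (-sqrt(2)*exp(5*I*pi/12) + sqrt(6)*I)*exp(13*I*pi/24)/4.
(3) In the final state, X has expectation -sqrt(6)/8 - sqrt(2)/8.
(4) In the final state, Y has expectation -sqrt(6)/4 + sqrt(2)/4.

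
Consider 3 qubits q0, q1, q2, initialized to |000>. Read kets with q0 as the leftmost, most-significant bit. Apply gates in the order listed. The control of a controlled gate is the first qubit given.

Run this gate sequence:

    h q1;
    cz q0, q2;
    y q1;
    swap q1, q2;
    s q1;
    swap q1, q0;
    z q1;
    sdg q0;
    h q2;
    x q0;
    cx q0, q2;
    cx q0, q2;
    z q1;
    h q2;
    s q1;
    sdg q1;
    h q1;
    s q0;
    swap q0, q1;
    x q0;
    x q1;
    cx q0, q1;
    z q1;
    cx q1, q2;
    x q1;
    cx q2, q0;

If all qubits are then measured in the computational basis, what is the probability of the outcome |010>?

A full measurement returns |010> with probability 1/4. Key observation: gates 11-12 undo each other exactly, leaving only the rest of the circuit to track.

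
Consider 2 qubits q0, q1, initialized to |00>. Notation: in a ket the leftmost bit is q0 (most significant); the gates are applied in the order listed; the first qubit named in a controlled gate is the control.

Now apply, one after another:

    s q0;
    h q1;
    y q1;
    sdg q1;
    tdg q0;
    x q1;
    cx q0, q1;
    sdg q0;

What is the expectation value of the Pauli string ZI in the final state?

In the final state, ZI has expectation 1.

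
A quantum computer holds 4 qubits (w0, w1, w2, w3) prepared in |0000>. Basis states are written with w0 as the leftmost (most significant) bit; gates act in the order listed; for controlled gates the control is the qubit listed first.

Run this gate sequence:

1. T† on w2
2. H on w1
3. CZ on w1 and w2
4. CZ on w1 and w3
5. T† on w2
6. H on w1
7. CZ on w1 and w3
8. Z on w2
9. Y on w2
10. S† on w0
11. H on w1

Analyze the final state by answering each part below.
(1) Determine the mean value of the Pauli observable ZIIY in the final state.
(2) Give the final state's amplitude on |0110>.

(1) The expectation value of ZIIY is 0.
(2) |0110> carries amplitude sqrt(2)*I/2 in the final state.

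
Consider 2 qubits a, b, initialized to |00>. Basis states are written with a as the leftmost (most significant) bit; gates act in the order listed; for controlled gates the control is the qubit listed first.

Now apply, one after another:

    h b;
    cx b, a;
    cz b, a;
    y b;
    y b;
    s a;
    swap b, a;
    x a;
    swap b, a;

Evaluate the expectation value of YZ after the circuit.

The observable YZ averages to 0.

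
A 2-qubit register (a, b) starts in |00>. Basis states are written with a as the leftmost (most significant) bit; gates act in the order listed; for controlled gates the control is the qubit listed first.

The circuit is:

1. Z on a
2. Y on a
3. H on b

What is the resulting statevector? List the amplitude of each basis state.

After the circuit, the state carries amplitude 0 on |00>, 0 on |01>, sqrt(2)*I/2 on |10>, sqrt(2)*I/2 on |11>.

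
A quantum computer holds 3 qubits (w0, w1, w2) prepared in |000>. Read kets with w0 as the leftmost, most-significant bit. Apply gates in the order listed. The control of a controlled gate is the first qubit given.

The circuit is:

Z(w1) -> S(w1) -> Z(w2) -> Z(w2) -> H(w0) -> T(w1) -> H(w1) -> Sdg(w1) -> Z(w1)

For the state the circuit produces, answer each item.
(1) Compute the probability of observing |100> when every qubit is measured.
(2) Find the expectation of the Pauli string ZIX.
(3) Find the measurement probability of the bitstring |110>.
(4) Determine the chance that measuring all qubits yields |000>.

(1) The probability of measuring |100> is 1/4.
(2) The expectation value of ZIX is 0.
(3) Outcome |110> occurs with probability 1/4.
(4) A full measurement returns |000> with probability 1/4.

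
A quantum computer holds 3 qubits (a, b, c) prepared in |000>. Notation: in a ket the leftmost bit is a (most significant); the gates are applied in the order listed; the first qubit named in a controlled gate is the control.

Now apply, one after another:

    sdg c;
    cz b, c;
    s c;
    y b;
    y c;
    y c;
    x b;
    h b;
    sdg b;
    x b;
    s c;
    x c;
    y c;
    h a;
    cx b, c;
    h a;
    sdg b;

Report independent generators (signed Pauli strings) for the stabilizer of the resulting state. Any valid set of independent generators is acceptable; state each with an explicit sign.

One valid set of independent stabilizer generators is +IXX, +ZII, +IZZ (any independent generating set of the same group is equally correct).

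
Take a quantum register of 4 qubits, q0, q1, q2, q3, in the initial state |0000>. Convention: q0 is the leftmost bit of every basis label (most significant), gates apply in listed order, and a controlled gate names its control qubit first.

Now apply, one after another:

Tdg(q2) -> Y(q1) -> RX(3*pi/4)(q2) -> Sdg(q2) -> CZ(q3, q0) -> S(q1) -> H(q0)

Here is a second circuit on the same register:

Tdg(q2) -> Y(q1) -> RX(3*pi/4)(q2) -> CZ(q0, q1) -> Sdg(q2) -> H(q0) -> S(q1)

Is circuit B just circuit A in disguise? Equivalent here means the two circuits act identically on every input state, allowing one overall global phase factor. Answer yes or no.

No: there is an input state on which the two circuits produce genuinely different outputs (not merely differing by a phase).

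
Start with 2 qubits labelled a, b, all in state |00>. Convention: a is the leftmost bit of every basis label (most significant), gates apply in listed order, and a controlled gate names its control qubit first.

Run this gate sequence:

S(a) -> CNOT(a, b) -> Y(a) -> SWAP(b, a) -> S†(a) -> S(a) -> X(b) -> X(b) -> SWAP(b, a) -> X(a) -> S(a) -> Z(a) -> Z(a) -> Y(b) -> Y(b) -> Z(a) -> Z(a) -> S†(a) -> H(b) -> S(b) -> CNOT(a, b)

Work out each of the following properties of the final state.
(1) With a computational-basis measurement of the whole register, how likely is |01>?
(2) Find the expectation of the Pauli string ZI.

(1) The probability of measuring |01> is 1/2. Key observation: gates 11-18 undo each other exactly, leaving only the rest of the circuit to track.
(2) The observable ZI averages to 1.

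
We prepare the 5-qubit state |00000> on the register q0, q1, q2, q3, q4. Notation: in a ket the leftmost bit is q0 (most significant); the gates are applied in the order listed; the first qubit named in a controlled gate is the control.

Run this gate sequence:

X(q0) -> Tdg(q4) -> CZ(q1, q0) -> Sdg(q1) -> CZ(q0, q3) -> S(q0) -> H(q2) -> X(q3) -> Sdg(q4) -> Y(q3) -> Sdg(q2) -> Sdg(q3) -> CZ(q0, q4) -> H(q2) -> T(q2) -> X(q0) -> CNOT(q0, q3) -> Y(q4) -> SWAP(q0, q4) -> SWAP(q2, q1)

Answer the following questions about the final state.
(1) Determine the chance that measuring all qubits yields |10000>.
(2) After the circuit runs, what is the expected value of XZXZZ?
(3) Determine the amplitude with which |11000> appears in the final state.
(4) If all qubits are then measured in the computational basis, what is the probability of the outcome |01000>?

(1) Outcome |10000> occurs with probability 1/2.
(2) The expectation value of XZXZZ is 0.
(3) The final state's coefficient on |11000> equals -sqrt(2)/2.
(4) A full measurement returns |01000> with probability 0.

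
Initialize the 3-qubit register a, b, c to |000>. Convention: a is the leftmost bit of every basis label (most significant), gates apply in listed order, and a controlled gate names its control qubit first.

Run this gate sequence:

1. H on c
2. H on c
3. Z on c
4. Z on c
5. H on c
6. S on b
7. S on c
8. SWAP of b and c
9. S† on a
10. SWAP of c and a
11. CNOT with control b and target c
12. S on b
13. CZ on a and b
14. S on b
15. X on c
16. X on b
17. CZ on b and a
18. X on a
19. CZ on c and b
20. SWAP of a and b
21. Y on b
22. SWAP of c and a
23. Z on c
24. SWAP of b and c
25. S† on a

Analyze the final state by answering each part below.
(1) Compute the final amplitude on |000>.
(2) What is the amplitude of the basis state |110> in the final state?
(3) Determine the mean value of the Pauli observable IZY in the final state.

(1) The amplitude on |000> is -sqrt(2)/2. Key observation: gates 2-5 undo each other exactly, leaving only the rest of the circuit to track.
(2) The final state's coefficient on |110> equals -sqrt(2)/2.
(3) In the final state, IZY has expectation 0.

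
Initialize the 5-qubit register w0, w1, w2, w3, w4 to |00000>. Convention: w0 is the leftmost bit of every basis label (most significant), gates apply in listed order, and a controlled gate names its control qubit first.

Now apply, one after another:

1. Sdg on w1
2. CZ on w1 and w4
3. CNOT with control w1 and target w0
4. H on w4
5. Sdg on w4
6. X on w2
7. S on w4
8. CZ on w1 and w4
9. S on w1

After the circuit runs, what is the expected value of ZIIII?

The expectation value of ZIIII is 1.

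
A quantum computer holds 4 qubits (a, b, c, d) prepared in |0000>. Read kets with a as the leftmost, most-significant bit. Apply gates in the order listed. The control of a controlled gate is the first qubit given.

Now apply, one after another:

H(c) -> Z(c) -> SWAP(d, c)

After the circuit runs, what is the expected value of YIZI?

The observable YIZI averages to 0.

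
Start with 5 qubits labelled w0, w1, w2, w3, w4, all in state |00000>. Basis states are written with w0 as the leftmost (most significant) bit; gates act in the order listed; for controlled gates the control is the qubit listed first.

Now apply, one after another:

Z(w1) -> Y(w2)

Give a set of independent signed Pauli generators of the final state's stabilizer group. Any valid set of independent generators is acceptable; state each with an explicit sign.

The final state is stabilized by the group generated by +ZIIII, +IZIII, -IIZII, +IIIZI, +IIIIZ; other independent generating sets are equally valid.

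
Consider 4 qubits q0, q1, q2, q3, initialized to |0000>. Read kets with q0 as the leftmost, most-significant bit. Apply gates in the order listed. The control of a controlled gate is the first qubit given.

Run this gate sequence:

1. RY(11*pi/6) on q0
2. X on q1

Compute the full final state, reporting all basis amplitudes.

The final amplitudes are -sqrt(6)/4 - sqrt(2)/4 on |0100>, -sqrt(2)/4 + sqrt(6)/4 on |1100>, and 0 on every other basis state.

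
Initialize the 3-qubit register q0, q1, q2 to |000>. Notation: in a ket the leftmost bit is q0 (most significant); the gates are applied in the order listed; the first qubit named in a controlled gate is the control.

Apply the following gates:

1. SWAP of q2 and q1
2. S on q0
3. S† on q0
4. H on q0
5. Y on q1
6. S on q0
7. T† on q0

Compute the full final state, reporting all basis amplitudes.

The resulting statevector has amplitude sqrt(2)*I/2 on |010>, sqrt(2)*exp(3*I*pi/4)/2 on |110>, and 0 on every other basis state. Key observation: the block from step 2 through step 3 cancels to the identity and can be dropped.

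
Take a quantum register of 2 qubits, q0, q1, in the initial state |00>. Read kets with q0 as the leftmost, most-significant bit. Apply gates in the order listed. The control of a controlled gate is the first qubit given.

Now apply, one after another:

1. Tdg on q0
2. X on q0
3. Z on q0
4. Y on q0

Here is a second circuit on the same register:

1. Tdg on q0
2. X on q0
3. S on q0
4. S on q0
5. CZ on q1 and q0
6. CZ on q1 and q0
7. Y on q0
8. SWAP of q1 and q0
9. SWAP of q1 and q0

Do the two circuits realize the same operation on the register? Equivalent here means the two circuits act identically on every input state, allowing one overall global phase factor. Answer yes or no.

Yes — the two circuits implement the same unitary up to a global phase.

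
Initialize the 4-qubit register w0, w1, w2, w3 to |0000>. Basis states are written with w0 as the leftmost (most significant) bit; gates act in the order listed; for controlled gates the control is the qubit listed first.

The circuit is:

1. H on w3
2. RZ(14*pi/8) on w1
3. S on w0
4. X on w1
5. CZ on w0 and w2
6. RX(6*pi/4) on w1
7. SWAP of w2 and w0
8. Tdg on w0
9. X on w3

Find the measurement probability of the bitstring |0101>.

A full measurement returns |0101> with probability 1/4.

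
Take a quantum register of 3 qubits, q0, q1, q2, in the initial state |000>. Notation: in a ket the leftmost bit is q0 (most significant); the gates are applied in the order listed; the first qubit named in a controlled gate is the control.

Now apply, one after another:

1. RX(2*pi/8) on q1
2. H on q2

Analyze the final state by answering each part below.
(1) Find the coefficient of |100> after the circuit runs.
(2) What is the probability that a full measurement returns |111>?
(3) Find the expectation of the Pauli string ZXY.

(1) The amplitude on |100> is 0.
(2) A full measurement returns |111> with probability 0.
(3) The expectation value of ZXY is 0.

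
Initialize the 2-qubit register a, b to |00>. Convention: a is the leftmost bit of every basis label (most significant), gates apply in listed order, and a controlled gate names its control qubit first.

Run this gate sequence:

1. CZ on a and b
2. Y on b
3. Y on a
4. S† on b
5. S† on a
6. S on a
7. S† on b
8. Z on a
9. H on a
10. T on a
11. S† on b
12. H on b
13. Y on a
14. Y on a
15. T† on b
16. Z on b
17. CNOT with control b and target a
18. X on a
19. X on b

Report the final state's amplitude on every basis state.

The resulting statevector has amplitude exp(I*pi/4)/2 on |00>, -exp(3*I*pi/4)/2 on |01>, -I/2 on |10>, I/2 on |11>.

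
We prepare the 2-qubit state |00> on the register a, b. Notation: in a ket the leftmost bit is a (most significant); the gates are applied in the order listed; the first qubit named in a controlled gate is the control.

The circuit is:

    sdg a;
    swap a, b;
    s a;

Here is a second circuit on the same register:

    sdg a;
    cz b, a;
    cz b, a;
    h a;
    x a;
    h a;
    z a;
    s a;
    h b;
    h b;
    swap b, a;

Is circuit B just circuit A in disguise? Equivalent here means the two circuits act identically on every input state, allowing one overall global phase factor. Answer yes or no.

No: there is an input state on which the two circuits produce genuinely different outputs (not merely differing by a phase).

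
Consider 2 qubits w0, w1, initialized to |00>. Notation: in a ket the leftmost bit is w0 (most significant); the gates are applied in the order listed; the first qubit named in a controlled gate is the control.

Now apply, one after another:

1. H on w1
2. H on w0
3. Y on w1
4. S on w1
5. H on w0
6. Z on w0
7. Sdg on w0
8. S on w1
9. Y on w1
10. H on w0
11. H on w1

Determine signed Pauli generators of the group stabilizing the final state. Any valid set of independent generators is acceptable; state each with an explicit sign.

One valid set of independent stabilizer generators is +XI, -IZ (any independent generating set of the same group is equally correct).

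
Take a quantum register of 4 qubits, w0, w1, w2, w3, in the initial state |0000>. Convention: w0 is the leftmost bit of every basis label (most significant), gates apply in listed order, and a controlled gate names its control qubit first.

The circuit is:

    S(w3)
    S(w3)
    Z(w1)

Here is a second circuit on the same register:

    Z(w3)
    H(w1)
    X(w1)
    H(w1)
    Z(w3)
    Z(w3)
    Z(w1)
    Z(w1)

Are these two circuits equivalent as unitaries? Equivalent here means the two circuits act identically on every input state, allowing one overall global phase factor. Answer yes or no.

Yes, they are equivalent — the unitaries differ by at most a global phase.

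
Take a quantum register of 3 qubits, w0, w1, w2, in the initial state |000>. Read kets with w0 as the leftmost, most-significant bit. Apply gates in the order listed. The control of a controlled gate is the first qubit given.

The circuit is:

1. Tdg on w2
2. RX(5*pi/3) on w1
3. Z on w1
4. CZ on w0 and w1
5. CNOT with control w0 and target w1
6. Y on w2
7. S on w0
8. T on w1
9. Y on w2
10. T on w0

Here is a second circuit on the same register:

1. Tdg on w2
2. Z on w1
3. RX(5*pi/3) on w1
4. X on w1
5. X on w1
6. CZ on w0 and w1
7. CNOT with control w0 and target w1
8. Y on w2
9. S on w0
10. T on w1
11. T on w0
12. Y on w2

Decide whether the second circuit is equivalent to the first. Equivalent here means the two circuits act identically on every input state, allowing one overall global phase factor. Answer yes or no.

No — the two circuits implement different unitaries, even allowing a global phase.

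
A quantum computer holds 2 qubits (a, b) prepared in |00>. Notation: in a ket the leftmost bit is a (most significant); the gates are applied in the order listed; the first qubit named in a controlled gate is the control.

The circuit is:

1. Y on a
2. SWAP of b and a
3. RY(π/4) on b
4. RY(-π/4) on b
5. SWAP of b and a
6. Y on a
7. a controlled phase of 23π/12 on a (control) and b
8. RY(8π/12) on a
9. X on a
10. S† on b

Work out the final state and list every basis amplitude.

The resulting statevector has amplitude sqrt(3)/2 on |00>, 0 on |01>, 1/2 on |10>, 0 on |11>. Key observation: steps 1-6 multiply out to the identity, so the circuit reduces to the remaining gates.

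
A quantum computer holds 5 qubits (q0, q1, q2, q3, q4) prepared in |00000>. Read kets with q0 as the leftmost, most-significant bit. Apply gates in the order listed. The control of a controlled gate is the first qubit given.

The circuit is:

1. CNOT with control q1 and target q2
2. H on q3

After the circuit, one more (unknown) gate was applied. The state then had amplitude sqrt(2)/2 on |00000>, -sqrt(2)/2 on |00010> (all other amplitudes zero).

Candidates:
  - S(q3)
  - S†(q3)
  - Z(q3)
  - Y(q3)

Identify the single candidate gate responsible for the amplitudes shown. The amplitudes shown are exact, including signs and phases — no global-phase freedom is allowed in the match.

The unique candidate consistent with the amplitudes is Z(q3).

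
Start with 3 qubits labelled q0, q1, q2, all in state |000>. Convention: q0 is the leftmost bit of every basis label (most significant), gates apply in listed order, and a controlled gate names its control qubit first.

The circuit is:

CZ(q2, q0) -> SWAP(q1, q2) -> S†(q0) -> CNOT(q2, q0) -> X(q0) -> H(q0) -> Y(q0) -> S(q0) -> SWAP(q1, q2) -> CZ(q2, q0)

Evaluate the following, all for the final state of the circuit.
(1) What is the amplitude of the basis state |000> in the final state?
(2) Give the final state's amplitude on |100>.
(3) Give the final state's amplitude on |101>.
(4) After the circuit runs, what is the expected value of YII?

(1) The amplitude on |000> is sqrt(2)*I/2.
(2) The final state's coefficient on |100> equals -sqrt(2)/2.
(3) The final state's coefficient on |101> equals 0.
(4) The expectation value of YII is 1.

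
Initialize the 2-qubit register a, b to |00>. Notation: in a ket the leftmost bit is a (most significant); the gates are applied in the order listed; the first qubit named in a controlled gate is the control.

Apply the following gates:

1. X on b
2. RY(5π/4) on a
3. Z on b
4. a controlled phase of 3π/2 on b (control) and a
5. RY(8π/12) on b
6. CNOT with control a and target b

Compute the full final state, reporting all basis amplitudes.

After the circuit, the state carries amplitude -sqrt(6 - 3*sqrt(2))/4 on |00>, sqrt(2 - sqrt(2))/4 on |01>, I*sqrt(sqrt(2) + 2)/4 on |10>, -I*sqrt(3*sqrt(2) + 6)/4 on |11>.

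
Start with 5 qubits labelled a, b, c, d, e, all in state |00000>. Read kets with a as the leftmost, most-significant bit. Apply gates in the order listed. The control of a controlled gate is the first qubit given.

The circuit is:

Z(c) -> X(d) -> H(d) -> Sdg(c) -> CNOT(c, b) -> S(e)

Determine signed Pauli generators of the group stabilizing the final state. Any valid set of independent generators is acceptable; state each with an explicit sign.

The final state is stabilized by the group generated by -IIIXI, +ZIIII, +IZIII, +IIZII, +IIIIZ; other independent generating sets are equally valid.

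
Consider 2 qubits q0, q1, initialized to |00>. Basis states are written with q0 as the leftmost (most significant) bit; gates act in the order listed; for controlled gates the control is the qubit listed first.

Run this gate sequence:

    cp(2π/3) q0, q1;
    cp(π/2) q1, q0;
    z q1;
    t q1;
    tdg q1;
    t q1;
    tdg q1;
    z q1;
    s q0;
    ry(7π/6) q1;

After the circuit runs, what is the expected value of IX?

The expectation value of IX is -1/2. Key observation: gates 3-8 undo each other exactly, leaving only the rest of the circuit to track.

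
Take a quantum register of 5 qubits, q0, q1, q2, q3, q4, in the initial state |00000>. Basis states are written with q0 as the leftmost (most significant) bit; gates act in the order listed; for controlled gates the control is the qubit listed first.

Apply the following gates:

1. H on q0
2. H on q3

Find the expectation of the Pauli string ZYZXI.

The observable ZYZXI averages to 0.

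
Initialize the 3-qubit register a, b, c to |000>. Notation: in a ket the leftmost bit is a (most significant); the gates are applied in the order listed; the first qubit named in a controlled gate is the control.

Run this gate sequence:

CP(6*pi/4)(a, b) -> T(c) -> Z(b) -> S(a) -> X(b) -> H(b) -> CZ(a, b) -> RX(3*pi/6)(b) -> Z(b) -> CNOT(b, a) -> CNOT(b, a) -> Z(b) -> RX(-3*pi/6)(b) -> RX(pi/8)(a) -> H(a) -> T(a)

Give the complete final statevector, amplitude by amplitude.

The final amplitudes are -exp(15*I*pi/16)/2 on |000>, 0 on |001>, exp(15*I*pi/16)/2 on |010>, 0 on |011>, exp(5*I*pi/16)/2 on |100>, 0 on |101>, -exp(5*I*pi/16)/2 on |110>, 0 on |111>. Key observation: the block from step 8 through step 13 cancels to the identity and can be dropped.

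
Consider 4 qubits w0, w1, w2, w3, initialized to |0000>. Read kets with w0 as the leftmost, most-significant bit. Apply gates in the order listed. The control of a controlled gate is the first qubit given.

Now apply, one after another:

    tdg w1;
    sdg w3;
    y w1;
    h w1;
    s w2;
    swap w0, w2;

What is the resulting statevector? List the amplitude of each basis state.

After the circuit, the state carries amplitude sqrt(2)*I/2 on |0000>, -sqrt(2)*I/2 on |0100>, and 0 on every other basis state.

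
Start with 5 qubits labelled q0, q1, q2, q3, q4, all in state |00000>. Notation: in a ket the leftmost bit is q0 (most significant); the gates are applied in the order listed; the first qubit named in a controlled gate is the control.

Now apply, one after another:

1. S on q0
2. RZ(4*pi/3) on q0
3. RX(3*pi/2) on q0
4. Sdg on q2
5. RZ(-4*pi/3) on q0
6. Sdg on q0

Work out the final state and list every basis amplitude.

The final amplitudes are -sqrt(2)/2 on |00000>, -sqrt(2)*exp(2*I*pi/3)/2 on |10000>, and 0 on every other basis state.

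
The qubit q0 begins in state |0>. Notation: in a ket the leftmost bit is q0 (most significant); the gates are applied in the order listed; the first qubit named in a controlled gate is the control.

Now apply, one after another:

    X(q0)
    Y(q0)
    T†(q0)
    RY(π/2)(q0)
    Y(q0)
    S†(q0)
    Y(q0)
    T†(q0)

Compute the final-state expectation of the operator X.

The expectation value of X is sqrt(2)/2.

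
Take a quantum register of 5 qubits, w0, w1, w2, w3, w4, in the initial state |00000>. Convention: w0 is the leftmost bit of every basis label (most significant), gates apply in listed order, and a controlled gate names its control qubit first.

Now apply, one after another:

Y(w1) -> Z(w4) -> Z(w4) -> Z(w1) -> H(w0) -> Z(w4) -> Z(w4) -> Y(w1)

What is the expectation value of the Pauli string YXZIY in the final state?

In the final state, YXZIY has expectation 0.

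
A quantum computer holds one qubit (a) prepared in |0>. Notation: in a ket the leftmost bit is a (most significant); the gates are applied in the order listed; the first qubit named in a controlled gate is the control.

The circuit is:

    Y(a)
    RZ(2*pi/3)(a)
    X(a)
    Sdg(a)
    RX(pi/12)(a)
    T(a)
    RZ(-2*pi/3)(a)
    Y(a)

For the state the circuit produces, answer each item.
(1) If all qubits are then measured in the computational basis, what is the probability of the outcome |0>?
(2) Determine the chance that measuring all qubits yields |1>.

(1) The probability of measuring |0> is -sqrt(6)/8 - sqrt(2)/8 + 1/2.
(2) The probability of measuring |1> is sqrt(2)/8 + sqrt(6)/8 + 1/2.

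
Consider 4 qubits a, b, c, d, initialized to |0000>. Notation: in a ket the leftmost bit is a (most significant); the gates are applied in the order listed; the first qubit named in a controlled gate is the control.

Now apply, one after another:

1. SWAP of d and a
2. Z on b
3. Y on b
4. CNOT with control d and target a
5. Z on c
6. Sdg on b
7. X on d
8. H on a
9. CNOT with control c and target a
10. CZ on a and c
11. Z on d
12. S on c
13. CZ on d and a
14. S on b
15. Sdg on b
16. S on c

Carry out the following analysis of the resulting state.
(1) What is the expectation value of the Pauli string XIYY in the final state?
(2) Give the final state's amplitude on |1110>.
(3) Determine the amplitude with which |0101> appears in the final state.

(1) The expectation value of XIYY is 0. Key observation: gates 14-15 undo each other exactly, leaving only the rest of the circuit to track.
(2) The amplitude on |1110> is 0.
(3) The amplitude on |0101> is -sqrt(2)/2.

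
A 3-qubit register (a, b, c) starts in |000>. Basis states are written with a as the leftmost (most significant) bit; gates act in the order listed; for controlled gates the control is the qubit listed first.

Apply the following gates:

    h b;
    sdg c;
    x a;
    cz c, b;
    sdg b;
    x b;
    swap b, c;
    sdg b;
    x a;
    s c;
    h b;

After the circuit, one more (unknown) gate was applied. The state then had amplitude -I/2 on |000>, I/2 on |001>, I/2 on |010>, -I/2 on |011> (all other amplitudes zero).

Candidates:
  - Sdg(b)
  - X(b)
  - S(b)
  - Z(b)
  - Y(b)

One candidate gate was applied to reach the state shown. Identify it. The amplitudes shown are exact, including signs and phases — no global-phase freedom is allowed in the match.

The applied gate was Z(b).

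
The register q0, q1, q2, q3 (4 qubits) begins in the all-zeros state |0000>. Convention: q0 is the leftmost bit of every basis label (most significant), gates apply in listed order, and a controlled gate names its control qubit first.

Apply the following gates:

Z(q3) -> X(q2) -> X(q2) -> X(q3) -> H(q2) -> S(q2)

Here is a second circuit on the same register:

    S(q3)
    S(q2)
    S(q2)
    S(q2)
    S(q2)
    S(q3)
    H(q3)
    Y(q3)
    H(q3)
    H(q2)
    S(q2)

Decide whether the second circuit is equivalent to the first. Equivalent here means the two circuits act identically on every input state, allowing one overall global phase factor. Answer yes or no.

No, they are not equivalent — no single phase factor reconciles the two unitaries.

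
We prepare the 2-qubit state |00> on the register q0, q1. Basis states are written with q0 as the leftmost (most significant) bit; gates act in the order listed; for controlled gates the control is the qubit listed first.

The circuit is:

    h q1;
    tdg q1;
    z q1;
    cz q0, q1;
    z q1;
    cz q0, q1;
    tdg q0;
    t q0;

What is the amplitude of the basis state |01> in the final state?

The final state's coefficient on |01> equals -sqrt(2)*exp(3*I*pi/4)/2.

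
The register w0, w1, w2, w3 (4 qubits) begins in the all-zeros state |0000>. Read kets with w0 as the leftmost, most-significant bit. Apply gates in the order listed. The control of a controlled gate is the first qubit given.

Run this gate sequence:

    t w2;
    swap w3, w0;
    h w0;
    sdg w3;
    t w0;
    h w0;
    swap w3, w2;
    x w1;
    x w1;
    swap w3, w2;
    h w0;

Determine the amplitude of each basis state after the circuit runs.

The final amplitudes are sqrt(2)/2 on |0000>, sqrt(2)*exp(I*pi/4)/2 on |1000>, and 0 on every other basis state. Key observation: steps 6-11 multiply out to the identity, so the circuit reduces to the remaining gates.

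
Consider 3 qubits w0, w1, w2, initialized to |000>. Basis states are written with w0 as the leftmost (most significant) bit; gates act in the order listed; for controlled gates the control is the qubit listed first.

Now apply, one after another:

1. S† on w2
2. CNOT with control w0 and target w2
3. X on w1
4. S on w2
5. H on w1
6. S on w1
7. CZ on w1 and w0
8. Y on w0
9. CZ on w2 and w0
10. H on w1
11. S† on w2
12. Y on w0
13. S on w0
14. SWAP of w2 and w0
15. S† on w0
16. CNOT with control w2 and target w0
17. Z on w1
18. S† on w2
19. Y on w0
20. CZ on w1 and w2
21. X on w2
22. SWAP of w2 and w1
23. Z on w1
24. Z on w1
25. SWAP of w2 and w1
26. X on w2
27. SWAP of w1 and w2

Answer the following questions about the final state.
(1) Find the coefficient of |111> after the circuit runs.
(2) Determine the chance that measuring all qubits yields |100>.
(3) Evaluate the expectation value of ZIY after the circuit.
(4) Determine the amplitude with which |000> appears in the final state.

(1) The amplitude on |111> is 0. Key observation: steps 21-26 multiply out to the identity, so the circuit reduces to the remaining gates.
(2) A full measurement returns |100> with probability 1/2.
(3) The expectation value of ZIY is 1.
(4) The final state's coefficient on |000> equals 0.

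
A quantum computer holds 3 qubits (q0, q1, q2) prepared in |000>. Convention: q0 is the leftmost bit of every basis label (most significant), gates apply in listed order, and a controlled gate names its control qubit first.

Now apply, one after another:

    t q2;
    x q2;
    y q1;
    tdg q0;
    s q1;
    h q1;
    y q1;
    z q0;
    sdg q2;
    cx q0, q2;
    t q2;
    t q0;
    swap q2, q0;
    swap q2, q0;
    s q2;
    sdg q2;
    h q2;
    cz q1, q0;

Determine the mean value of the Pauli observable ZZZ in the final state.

The observable ZZZ averages to 0.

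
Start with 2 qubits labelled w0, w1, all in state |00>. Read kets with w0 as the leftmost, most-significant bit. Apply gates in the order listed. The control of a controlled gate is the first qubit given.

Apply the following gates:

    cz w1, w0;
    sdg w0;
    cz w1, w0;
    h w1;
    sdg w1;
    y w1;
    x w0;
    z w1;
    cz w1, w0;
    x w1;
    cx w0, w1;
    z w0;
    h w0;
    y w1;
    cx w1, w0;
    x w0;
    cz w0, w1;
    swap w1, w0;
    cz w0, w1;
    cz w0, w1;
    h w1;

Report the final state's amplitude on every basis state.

After the circuit, the state carries amplitude 0 on |00>, sqrt(2)/2 on |01>, sqrt(2)*I/2 on |10>, 0 on |11>.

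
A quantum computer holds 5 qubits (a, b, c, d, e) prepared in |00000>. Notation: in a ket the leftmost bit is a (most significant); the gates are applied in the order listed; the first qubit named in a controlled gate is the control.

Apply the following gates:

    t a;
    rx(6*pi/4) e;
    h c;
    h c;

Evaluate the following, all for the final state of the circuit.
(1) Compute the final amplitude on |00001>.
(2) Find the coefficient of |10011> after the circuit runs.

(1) The amplitude on |00001> is -sqrt(2)*I/2.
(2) The final state's coefficient on |10011> equals 0.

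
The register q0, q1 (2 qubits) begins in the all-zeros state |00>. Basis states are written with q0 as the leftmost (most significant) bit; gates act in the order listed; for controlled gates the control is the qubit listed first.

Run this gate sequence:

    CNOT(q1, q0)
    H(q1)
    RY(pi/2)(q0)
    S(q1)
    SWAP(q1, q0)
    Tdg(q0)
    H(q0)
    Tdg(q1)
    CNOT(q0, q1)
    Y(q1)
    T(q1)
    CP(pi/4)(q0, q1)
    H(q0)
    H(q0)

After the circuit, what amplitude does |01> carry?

The amplitude on |01> is sqrt(2)*(-1 + exp(3*I*pi/4))/4. Key observation: gates 13-14 undo each other exactly, leaving only the rest of the circuit to track.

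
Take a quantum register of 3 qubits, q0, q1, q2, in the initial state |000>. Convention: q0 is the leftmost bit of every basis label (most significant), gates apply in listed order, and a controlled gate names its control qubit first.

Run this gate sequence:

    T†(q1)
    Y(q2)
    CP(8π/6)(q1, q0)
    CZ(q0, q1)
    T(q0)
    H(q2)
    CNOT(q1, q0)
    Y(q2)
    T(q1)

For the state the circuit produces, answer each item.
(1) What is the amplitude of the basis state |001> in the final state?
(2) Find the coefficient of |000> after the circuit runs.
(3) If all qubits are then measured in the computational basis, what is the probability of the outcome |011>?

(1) The final state's coefficient on |001> equals -sqrt(2)/2.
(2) |000> carries amplitude -sqrt(2)/2 in the final state.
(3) Outcome |011> occurs with probability 0.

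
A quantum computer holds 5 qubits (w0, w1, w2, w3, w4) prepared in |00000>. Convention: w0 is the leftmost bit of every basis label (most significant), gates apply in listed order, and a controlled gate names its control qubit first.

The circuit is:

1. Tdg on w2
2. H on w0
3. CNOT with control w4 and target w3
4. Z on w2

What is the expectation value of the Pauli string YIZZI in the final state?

In the final state, YIZZI has expectation 0.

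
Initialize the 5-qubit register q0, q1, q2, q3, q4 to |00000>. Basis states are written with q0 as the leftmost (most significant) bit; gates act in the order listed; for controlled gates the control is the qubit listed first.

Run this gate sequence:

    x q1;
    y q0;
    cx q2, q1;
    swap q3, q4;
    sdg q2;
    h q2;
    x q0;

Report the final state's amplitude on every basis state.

The final amplitudes are sqrt(2)*I/2 on |01000>, sqrt(2)*I/2 on |01100>, and 0 on every other basis state.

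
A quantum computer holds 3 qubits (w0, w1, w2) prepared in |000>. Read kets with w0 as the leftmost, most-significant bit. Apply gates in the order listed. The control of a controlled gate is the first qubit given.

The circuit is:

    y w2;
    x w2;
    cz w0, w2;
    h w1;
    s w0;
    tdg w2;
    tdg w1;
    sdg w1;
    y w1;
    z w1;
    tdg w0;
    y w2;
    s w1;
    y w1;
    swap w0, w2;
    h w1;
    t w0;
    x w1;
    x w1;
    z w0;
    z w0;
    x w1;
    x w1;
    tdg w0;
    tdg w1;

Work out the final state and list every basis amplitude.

After the circuit, the state carries amplitude exp(I*pi/4)/2 + I/2 on |100>, -1/2 + exp(I*pi/4)/2 on |110>, and 0 on every other basis state. Key observation: steps 17-24 multiply out to the identity, so the circuit reduces to the remaining gates.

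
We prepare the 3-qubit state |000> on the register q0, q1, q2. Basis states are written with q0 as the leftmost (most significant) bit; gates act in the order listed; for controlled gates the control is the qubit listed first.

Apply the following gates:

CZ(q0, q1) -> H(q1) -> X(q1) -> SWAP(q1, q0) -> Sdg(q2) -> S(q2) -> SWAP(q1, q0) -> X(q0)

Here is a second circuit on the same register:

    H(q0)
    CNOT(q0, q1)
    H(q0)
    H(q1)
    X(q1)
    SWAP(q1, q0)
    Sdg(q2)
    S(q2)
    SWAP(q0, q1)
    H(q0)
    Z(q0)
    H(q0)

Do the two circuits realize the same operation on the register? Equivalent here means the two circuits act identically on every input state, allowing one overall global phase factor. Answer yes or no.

No — the two circuits implement different unitaries, even allowing a global phase.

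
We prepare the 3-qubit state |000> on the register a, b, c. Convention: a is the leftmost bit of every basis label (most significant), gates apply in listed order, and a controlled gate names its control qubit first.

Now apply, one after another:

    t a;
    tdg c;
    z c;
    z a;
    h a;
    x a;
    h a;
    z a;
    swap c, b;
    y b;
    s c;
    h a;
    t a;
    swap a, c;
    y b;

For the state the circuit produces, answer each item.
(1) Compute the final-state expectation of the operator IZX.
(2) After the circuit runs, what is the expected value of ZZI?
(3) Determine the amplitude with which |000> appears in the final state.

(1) The expectation value of IZX is sqrt(2)/2. Key observation: steps 5-8 multiply out to the identity, so the circuit reduces to the remaining gates.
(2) The observable ZZI averages to 1.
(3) |000> carries amplitude sqrt(2)/2 in the final state.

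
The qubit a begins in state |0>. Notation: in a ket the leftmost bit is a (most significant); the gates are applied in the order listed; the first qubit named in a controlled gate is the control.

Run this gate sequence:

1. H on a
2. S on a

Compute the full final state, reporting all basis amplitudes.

The resulting statevector has amplitude sqrt(2)/2 on |0>, sqrt(2)*I/2 on |1>.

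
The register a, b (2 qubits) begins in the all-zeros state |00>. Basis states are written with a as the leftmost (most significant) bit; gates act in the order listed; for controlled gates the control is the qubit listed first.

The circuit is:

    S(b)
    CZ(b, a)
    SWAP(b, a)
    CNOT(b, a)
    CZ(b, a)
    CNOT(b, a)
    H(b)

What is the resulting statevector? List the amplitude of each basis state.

After the circuit, the state carries amplitude sqrt(2)/2 on |00>, sqrt(2)/2 on |01>, 0 on |10>, 0 on |11>.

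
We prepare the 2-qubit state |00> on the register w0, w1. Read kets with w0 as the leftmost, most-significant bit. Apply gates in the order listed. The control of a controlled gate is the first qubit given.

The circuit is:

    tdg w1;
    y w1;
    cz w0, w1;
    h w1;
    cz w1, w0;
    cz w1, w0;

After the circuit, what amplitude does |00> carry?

The final state's coefficient on |00> equals sqrt(2)*I/2.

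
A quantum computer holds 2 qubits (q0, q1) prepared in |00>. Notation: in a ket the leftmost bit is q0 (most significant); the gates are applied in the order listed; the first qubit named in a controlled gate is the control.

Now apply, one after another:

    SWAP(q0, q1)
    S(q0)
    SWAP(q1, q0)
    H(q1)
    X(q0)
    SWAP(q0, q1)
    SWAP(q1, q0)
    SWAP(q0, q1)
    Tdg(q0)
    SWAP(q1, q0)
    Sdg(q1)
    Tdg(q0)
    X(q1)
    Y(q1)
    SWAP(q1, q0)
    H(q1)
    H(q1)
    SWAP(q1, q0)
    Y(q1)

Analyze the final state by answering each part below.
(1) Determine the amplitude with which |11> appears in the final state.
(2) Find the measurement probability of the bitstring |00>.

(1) |11> carries amplitude -sqrt(2)*exp(3*I*pi/4)/2 in the final state. Key observation: gates 14-19 undo each other exactly, leaving only the rest of the circuit to track.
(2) A full measurement returns |00> with probability 0.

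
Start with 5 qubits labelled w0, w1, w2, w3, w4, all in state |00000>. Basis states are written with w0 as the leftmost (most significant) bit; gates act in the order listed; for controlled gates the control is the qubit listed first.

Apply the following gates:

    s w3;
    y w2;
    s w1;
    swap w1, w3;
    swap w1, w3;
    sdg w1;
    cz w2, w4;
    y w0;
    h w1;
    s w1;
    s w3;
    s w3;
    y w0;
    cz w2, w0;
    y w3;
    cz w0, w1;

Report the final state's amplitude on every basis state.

The resulting statevector has amplitude -sqrt(2)/2 on |00110>, -sqrt(2)*I/2 on |01110>, and 0 on every other basis state. Key observation: steps 3-6 multiply out to the identity, so the circuit reduces to the remaining gates.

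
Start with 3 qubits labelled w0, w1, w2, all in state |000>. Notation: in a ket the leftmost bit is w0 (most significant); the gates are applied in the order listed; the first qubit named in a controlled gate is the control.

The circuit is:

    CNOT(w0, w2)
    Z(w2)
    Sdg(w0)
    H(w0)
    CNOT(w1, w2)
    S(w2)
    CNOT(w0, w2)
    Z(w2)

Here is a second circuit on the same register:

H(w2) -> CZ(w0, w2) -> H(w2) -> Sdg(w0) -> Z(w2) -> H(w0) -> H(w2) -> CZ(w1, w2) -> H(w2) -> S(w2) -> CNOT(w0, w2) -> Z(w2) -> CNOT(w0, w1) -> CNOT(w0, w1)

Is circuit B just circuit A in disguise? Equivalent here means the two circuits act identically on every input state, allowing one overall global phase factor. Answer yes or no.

Yes, they are equivalent — the unitaries differ by at most a global phase.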